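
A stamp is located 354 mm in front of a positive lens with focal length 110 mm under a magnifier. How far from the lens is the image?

Lens equation: 1/q = 1/f − 1/p = 1/(110.0) − 1/(354) = 0.009091 − 0.002825 = 0.006266, so q = 160 mm.
The image is real, inverted and reduced, on the far side of the lens.

160 mm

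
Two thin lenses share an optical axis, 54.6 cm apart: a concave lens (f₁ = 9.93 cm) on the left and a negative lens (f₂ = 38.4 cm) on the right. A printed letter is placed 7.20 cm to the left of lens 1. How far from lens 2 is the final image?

23.2 cm

Lens 1 is diverging, so f₁ = −9.93 cm.
Lens 1: 1/d_i1 = 1/f₁ − 1/d_o1 = 1/(-9.93) − 1/(7.20) = -0.2396, so d_i1 = -4.174 cm.
The intermediate image is 4.174 cm to the left of lens 1 (virtual), which is 54.6 − (-4.174) = 58.77 cm to the left of lens 2, so d_o2 = +58.77 cm.
Lens 2 is diverging, so f₂ = −38.4 cm.
Lens 2: 1/d_i2 = 1/f₂ − 1/d_o2 = 1/(-38.4) − 1/(58.77) = -0.04306, so d_i2 = -23.2 cm.
The final image is virtual, 23.2 cm to the left of lens 2 (overall magnification ≈ 0.23).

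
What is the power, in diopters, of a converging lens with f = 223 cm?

f = 223 cm = 2.23 m.
P = 1/f = 1/(2.23 m) = +0.448 D.

P = +0.448 D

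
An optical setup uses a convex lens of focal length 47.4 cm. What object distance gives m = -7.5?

m = −d_i/d_o ⇒ d_i = −m·d_o.
1/f = 1/d_o + 1/d_i = 1/d_o − 1/(m·d_o) = (1 − 1/m)/d_o, so d_o = f(1 − 1/m) = (47.40)(1 − 1/(-7.5)) = 53.7 cm.

53.7 cm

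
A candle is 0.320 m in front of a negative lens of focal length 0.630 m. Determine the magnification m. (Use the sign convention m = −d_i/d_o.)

m = +0.663

For a negative lens, f = -0.630 m.
1/d_i = 1/f − 1/d_o = 1/(-0.6300) − 1/(0.320) = -4.712, so d_i = -0.2122 m.
m = −d_i/d_o = −(-0.2122)/(0.320) = +0.663.
The image is virtual, upright and reduced, on the same side as the object.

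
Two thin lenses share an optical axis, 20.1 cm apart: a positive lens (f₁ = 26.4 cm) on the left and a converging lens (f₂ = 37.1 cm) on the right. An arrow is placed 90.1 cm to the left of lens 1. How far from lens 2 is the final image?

11.8 cm

Lens 1: 1/d_i1 = 1/f₁ − 1/d_o1 = 1/(26.4) − 1/(90.1) = 0.02678, so d_i1 = 37.34 cm.
The intermediate image is 37.34 cm to the right of lens 1, which lies 17.24 cm to the right of lens 2 — a virtual object — so d_o2 = −17.24 cm.
Lens 2: 1/d_i2 = 1/f₂ − 1/d_o2 = 1/(37.1) − 1/(-17.24) = 0.08496, so d_i2 = 11.8 cm.
The final image is real, 11.8 cm to the right of lens 2 (overall magnification ≈ -0.28).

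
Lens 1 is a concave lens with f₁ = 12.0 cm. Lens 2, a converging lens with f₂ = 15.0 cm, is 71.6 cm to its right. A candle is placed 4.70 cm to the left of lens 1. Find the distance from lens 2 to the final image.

Lens 1 is diverging, so f₁ = −12.0 cm.
Lens 1: 1/d_i1 = 1/f₁ − 1/d_o1 = 1/(-12.0) − 1/(4.70) = -0.2961, so d_i1 = -3.377 cm.
The intermediate image is 3.377 cm to the left of lens 1 (virtual), which is 71.6 − (-3.377) = 74.98 cm to the left of lens 2, so d_o2 = +74.98 cm.
Lens 2: 1/d_i2 = 1/f₂ − 1/d_o2 = 1/(15.0) − 1/(74.98) = 0.05333, so d_i2 = 18.8 cm.
The final image is real, 18.8 cm to the right of lens 2 (overall magnification ≈ -0.18).

18.8 cm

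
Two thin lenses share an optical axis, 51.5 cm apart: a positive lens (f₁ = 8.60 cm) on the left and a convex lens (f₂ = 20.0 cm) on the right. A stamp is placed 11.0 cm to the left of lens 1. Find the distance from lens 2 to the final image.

30.5 cm

Lens 1: 1/d_i1 = 1/f₁ − 1/d_o1 = 1/(8.60) − 1/(11.0) = 0.02537, so d_i1 = 39.42 cm.
The intermediate image is 39.42 cm to the right of lens 1, which is 51.5 − (39.42) = 12.08 cm to the left of lens 2, so d_o2 = +12.08 cm.
Lens 2: 1/d_i2 = 1/f₂ − 1/d_o2 = 1/(20.0) − 1/(12.08) = -0.03278, so d_i2 = -30.5 cm.
The final image is virtual, 30.5 cm to the left of lens 2 (overall magnification ≈ -9.1).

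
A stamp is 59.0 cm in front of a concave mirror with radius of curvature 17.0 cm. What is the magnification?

m = -0.168

f = R/2 = 17.0/2 = 8.500 cm.
1/d_i = 1/f − 1/d_o = 1/(8.500) − 1/(59.0) = 0.1007, so d_i = 9.931 cm.
m = −d_i/d_o = −(9.931)/(59.0) = -0.168.
The image is real, inverted and reduced, in front of the mirror.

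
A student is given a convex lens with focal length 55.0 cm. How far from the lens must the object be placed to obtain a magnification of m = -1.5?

91.7 cm

m = −d_i/d_o ⇒ d_i = −m·d_o.
1/f = 1/d_o + 1/d_i = 1/d_o − 1/(m·d_o) = (1 − 1/m)/d_o, so d_o = f(1 − 1/m) = (55.00)(1 − 1/(-1.5)) = 91.7 cm.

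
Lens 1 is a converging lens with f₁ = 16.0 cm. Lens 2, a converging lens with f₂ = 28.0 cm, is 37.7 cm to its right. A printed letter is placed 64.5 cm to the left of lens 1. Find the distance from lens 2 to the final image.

39.7 cm

Lens 1: 1/d_i1 = 1/f₁ − 1/d_o1 = 1/(16.0) − 1/(64.5) = 0.04700, so d_i1 = 21.28 cm.
The intermediate image is 21.28 cm to the right of lens 1, which is 37.7 − (21.28) = 16.42 cm to the left of lens 2, so d_o2 = +16.42 cm.
Lens 2: 1/d_i2 = 1/f₂ − 1/d_o2 = 1/(28.0) − 1/(16.42) = -0.02519, so d_i2 = -39.7 cm.
The final image is virtual, 39.7 cm to the left of lens 2 (overall magnification ≈ -0.80).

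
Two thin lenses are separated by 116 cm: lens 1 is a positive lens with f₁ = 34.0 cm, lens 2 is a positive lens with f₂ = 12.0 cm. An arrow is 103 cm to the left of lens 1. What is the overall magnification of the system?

m = +0.111

Lens 1: 1/d_i1 = 1/(34.0) − 1/(103) = 0.01970, so d_i1 = 50.75 cm; m₁ = −d_i1/d_o1 = -0.4927.
d_o2 = 116 − (50.75) = 65.25 cm.
Lens 2: 1/d_i2 = 1/(12.0) − 1/(65.25) = 0.06801, so d_i2 = 14.70 cm; m₂ = −d_i2/d_o2 = -0.2254.
m = m₁·m₂ = (-0.4927)(-0.2254) = +0.111.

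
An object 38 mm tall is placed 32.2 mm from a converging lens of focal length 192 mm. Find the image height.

1/d_i = 1/f − 1/d_o = 1/(192.0) − 1/(32.2) = -0.02585, so d_i = -38.69 mm.
m = −d_i/d_o = +1.202.
|h_i| = |m|·h_o = 1.202 × 38 = 45.7 mm. The image is virtual, upright and enlarged, on the same side as the object.

45.7 mm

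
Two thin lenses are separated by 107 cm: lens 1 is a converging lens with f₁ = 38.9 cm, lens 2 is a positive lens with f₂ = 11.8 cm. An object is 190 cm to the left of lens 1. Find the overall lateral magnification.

Lens 1: 1/d_i1 = 1/(38.9) − 1/(190) = 0.02044, so d_i1 = 48.91 cm; m₁ = −d_i1/d_o1 = -0.2574.
d_o2 = 107 − (48.91) = 58.09 cm.
Lens 2: 1/d_i2 = 1/(11.8) − 1/(58.09) = 0.06753, so d_i2 = 14.81 cm; m₂ = −d_i2/d_o2 = -0.2549.
m = m₁·m₂ = (-0.2574)(-0.2549) = +0.0656.

m = +0.0656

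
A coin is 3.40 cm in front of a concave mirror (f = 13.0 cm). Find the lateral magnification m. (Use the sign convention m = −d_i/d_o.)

m = +1.35

1/d_i = 1/f − 1/d_o = 1/(13.00) − 1/(3.40) = -0.2172, so d_i = -4.604 cm.
m = −d_i/d_o = −(-4.604)/(3.40) = +1.35.
The image is virtual, upright and enlarged, behind the mirror.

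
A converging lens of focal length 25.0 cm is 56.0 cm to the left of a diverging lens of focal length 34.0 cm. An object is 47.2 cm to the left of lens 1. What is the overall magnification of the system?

Lens 1: 1/d_i1 = 1/(25.0) − 1/(47.2) = 0.01881, so d_i1 = 53.15 cm; m₁ = −d_i1/d_o1 = -1.126.
d_o2 = 56.0 − (53.15) = 2.850 cm.
f₂ = −34.0 cm (diverging).
Lens 2: 1/d_i2 = 1/(-34.0) − 1/(2.850) = -0.3803, so d_i2 = -2.630 cm; m₂ = −d_i2/d_o2 = +0.9227.
m = m₁·m₂ = (-1.126)(+0.9227) = -1.04.

m = -1.04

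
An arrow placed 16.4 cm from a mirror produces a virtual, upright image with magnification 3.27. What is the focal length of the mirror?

f = 23.6 cm (concave)

m = −d_i/d_o ⇒ d_i = −m·d_o = −(+3.27)·(16.4) = -53.63 cm.
1/f = 1/d_o + 1/d_i = 1/(16.4) + 1/(-53.63) = 0.04233, so f = 23.6 cm.
Since f is positive, the mirror is concave.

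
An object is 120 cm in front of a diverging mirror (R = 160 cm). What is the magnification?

m = +0.400

f = R/2 = 160/2 = 80.00 cm; for a diverging mirror, f = -80.00 cm.
1/d_i = 1/f − 1/d_o = 1/(-80.00) − 1/(120) = -0.02083, so d_i = -48.00 cm.
m = −d_i/d_o = −(-48.00)/(120) = +0.400.
The image is virtual, upright and reduced, behind the mirror.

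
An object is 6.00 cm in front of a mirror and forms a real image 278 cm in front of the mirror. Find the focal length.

f = 5.87 cm (concave)

Real image ⇒ d_i = +278 cm.
1/f = 1/d_o + 1/d_i = 1/(6.00) + 1/(278) = 0.1703, so f = 5.87 cm.
Since f is positive, the mirror is concave.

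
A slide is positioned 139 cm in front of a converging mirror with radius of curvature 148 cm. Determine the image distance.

158 cm

f = R/2 = 148/2 = 74.00 cm.
Mirror equation: 1/q = 1/f − 1/p = 1/(74.00) − 1/(139) = 0.01351 − 0.007194 = 0.006319, so q = 158 cm.
The image is real, inverted and enlarged, in front of the mirror.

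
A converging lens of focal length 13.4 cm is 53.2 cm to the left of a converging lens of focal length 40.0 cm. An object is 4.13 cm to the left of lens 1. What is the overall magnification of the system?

Lens 1: 1/d_i1 = 1/(13.4) − 1/(4.13) = -0.1675, so d_i1 = -5.970 cm; m₁ = −d_i1/d_o1 = +1.446.
d_o2 = 53.2 − (-5.970) = 59.17 cm.
Lens 2: 1/d_i2 = 1/(40.0) − 1/(59.17) = 0.008100, so d_i2 = 123.5 cm; m₂ = −d_i2/d_o2 = -2.087.
m = m₁·m₂ = (+1.446)(-2.087) = -3.02.

m = -3.02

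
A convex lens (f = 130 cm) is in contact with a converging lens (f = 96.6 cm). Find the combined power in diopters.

P₁ = 1/f₁ = 1/(1.30 m) = +0.7692 D; P₂ = 1/f₂ = 1/(0.966 m) = +1.035 D.
For thin lenses in contact, P = P₁ + P₂ = (+0.7692) + (+1.035) = +1.80 D.

P = +1.80 D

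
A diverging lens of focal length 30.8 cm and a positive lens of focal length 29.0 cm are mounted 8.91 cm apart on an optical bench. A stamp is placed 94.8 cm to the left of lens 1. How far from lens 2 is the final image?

Lens 1 is diverging, so f₁ = −30.8 cm.
Lens 1: 1/d_i1 = 1/f₁ − 1/d_o1 = 1/(-30.8) − 1/(94.8) = -0.04302, so d_i1 = -23.25 cm.
The intermediate image is 23.25 cm to the left of lens 1 (virtual), which is 8.91 − (-23.25) = 32.16 cm to the left of lens 2, so d_o2 = +32.16 cm.
Lens 2: 1/d_i2 = 1/f₂ − 1/d_o2 = 1/(29.0) − 1/(32.16) = 0.003388, so d_i2 = 295 cm.
The final image is real, 295 cm to the right of lens 2 (overall magnification ≈ -2.3).

295 cm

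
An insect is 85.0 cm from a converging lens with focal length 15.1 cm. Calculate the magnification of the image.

1/d_i = 1/f − 1/d_o = 1/(15.10) − 1/(85.0) = 0.05446, so d_i = 18.36 cm.
m = −d_i/d_o = −(18.36)/(85.0) = -0.216.
The image is real, inverted and reduced, on the far side of the lens.

m = -0.216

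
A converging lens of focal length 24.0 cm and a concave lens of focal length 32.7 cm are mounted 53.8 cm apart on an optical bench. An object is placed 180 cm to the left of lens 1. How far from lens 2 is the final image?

14.5 cm

Lens 1: 1/d_i1 = 1/f₁ − 1/d_o1 = 1/(24.0) − 1/(180) = 0.03611, so d_i1 = 27.69 cm.
The intermediate image is 27.69 cm to the right of lens 1, which is 53.8 − (27.69) = 26.11 cm to the left of lens 2, so d_o2 = +26.11 cm.
Lens 2 is diverging, so f₂ = −32.7 cm.
Lens 2: 1/d_i2 = 1/f₂ − 1/d_o2 = 1/(-32.7) − 1/(26.11) = -0.06888, so d_i2 = -14.5 cm.
The final image is virtual, 14.5 cm to the left of lens 2 (overall magnification ≈ -0.086).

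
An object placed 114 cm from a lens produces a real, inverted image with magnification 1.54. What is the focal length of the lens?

f = 69.1 cm (converging)

m = −d_i/d_o ⇒ d_i = −m·d_o = −(-1.54)·(114) = 175.6 cm.
1/f = 1/d_o + 1/d_i = 1/(114) + 1/(175.6) = 0.01447, so f = 69.1 cm.
Since f is positive, the lens is converging.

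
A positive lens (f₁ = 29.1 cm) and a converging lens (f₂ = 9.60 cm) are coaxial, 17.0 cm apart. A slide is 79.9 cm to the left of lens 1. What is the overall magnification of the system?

Lens 1: 1/d_i1 = 1/(29.1) − 1/(79.9) = 0.02185, so d_i1 = 45.77 cm; m₁ = −d_i1/d_o1 = -0.5728.
d_o2 = 17.0 − (45.77) = -28.77 cm (virtual object).
Lens 2: 1/d_i2 = 1/(9.60) − 1/(-28.77) = 0.1389, so d_i2 = 7.198 cm; m₂ = −d_i2/d_o2 = +0.2502.
m = m₁·m₂ = (-0.5728)(+0.2502) = -0.143.

m = -0.143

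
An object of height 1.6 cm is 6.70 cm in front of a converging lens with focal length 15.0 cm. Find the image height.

2.89 cm

1/d_i = 1/f − 1/d_o = 1/(15.00) − 1/(6.70) = -0.08259, so d_i = -12.11 cm.
m = −d_i/d_o = +1.807.
|h_i| = |m|·h_o = 1.807 × 1.6 = 2.89 cm. The image is virtual, upright and enlarged, on the same side as the object.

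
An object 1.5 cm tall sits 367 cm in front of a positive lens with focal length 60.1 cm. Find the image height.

0.294 cm

1/d_i = 1/f − 1/d_o = 1/(60.10) − 1/(367) = 0.01391, so d_i = 71.87 cm.
m = −d_i/d_o = -0.1958.
|h_i| = |m|·h_o = 0.1958 × 1.5 = 0.294 cm. The image is real, inverted and reduced, on the far side of the lens.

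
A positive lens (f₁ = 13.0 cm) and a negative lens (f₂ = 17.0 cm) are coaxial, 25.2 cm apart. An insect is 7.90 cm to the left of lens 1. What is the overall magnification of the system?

m = +0.695

Lens 1: 1/d_i1 = 1/(13.0) − 1/(7.90) = -0.04966, so d_i1 = -20.14 cm; m₁ = −d_i1/d_o1 = +2.549.
d_o2 = 25.2 − (-20.14) = 45.34 cm.
f₂ = −17.0 cm (diverging).
Lens 2: 1/d_i2 = 1/(-17.0) − 1/(45.34) = -0.08088, so d_i2 = -12.36 cm; m₂ = −d_i2/d_o2 = +0.2727.
m = m₁·m₂ = (+2.549)(+0.2727) = +0.695.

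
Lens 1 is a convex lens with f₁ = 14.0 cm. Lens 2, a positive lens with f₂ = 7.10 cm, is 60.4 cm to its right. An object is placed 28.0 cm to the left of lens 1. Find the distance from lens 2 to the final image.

Lens 1: 1/d_i1 = 1/f₁ − 1/d_o1 = 1/(14.0) − 1/(28.0) = 0.03571, so d_i1 = 28.00 cm.
The intermediate image is 28.00 cm to the right of lens 1, which is 60.4 − (28.00) = 32.40 cm to the left of lens 2, so d_o2 = +32.40 cm.
Lens 2: 1/d_i2 = 1/f₂ − 1/d_o2 = 1/(7.10) − 1/(32.40) = 0.1100, so d_i2 = 9.09 cm.
The final image is real, 9.09 cm to the right of lens 2 (overall magnification ≈ 0.28).

9.09 cm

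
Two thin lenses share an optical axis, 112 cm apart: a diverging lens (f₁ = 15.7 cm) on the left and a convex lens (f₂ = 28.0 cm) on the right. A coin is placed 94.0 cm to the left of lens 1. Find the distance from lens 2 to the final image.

Lens 1 is diverging, so f₁ = −15.7 cm.
Lens 1: 1/d_i1 = 1/f₁ − 1/d_o1 = 1/(-15.7) − 1/(94.0) = -0.07433, so d_i1 = -13.45 cm.
The intermediate image is 13.45 cm to the left of lens 1 (virtual), which is 112 − (-13.45) = 125.5 cm to the left of lens 2, so d_o2 = +125.5 cm.
Lens 2: 1/d_i2 = 1/f₂ − 1/d_o2 = 1/(28.0) − 1/(125.5) = 0.02775, so d_i2 = 36.0 cm.
The final image is real, 36.0 cm to the right of lens 2 (overall magnification ≈ -0.041).

36.0 cm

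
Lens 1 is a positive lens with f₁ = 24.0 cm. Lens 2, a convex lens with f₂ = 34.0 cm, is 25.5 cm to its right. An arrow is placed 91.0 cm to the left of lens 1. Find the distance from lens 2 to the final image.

5.87 cm

Lens 1: 1/d_i1 = 1/f₁ − 1/d_o1 = 1/(24.0) − 1/(91.0) = 0.03068, so d_i1 = 32.60 cm.
The intermediate image is 32.60 cm to the right of lens 1, which lies 7.100 cm to the right of lens 2 — a virtual object — so d_o2 = −7.100 cm.
Lens 2: 1/d_i2 = 1/f₂ − 1/d_o2 = 1/(34.0) − 1/(-7.100) = 0.1703, so d_i2 = 5.87 cm.
The final image is real, 5.87 cm to the right of lens 2 (overall magnification ≈ -0.30).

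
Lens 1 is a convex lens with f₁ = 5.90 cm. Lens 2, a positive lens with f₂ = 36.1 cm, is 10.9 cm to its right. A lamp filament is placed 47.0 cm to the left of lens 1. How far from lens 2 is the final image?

Lens 1: 1/d_i1 = 1/f₁ − 1/d_o1 = 1/(5.90) − 1/(47.0) = 0.1482, so d_i1 = 6.747 cm.
The intermediate image is 6.747 cm to the right of lens 1, which is 10.9 − (6.747) = 4.153 cm to the left of lens 2, so d_o2 = +4.153 cm.
Lens 2: 1/d_i2 = 1/f₂ − 1/d_o2 = 1/(36.1) − 1/(4.153) = -0.2131, so d_i2 = -4.69 cm.
The final image is virtual, 4.69 cm to the left of lens 2 (overall magnification ≈ -0.16).

4.69 cm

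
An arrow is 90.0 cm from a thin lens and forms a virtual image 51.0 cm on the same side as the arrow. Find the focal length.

Virtual image ⇒ d_i = −51.0 cm.
1/f = 1/d_o + 1/d_i = 1/(90.0) + 1/(-51.0) = -0.008497, so f = -118 cm.
Since f is negative, the thin lens is diverging.

f = -118 cm (diverging)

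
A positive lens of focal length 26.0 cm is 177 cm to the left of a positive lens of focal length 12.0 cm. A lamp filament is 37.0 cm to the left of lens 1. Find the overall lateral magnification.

m = +0.366

Lens 1: 1/d_i1 = 1/(26.0) − 1/(37.0) = 0.01143, so d_i1 = 87.45 cm; m₁ = −d_i1/d_o1 = -2.364.
d_o2 = 177 − (87.45) = 89.55 cm.
Lens 2: 1/d_i2 = 1/(12.0) − 1/(89.55) = 0.07217, so d_i2 = 13.86 cm; m₂ = −d_i2/d_o2 = -0.1547.
m = m₁·m₂ = (-2.364)(-0.1547) = +0.366.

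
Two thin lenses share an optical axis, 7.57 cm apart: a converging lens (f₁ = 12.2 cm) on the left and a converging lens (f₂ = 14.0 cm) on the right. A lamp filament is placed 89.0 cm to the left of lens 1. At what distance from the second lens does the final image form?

4.47 cm

Lens 1: 1/d_i1 = 1/f₁ − 1/d_o1 = 1/(12.2) − 1/(89.0) = 0.07073, so d_i1 = 14.14 cm.
The intermediate image is 14.14 cm to the right of lens 1, which lies 6.570 cm to the right of lens 2 — a virtual object — so d_o2 = −6.570 cm.
Lens 2: 1/d_i2 = 1/f₂ − 1/d_o2 = 1/(14.0) − 1/(-6.570) = 0.2236, so d_i2 = 4.47 cm.
The final image is real, 4.47 cm to the right of lens 2 (overall magnification ≈ -0.11).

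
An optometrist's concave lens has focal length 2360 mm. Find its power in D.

For a concave lens, f = −2360 mm.
f = -236 cm = -2.36 m.
P = 1/f = 1/(-2.36 m) = -0.424 D.

P = -0.424 D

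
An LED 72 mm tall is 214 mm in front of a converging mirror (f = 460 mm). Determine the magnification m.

1/d_i = 1/f − 1/d_o = 1/(460.0) − 1/(214) = -0.002499, so d_i = -400.2 mm.
m = −d_i/d_o = −(-400.2)/(214) = +1.87.
The image is virtual, upright and enlarged, behind the mirror.

m = +1.87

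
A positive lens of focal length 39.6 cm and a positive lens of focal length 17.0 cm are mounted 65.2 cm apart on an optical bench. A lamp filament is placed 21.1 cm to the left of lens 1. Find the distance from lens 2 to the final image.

Lens 1: 1/d_i1 = 1/f₁ − 1/d_o1 = 1/(39.6) − 1/(21.1) = -0.02214, so d_i1 = -45.17 cm.
The intermediate image is 45.17 cm to the left of lens 1 (virtual), which is 65.2 − (-45.17) = 110.4 cm to the left of lens 2, so d_o2 = +110.4 cm.
Lens 2: 1/d_i2 = 1/f₂ − 1/d_o2 = 1/(17.0) − 1/(110.4) = 0.04977, so d_i2 = 20.1 cm.
The final image is real, 20.1 cm to the right of lens 2 (overall magnification ≈ -0.39).

20.1 cm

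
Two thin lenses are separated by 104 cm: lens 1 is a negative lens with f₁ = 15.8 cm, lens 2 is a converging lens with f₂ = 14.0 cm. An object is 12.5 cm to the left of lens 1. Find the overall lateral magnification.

f₁ = −15.8 cm (diverging).
Lens 1: 1/d_i1 = 1/(-15.8) − 1/(12.5) = -0.1433, so d_i1 = -6.979 cm; m₁ = −d_i1/d_o1 = +0.5583.
d_o2 = 104 − (-6.979) = 111.0 cm.
Lens 2: 1/d_i2 = 1/(14.0) − 1/(111.0) = 0.06242, so d_i2 = 16.02 cm; m₂ = −d_i2/d_o2 = -0.1443.
m = m₁·m₂ = (+0.5583)(-0.1443) = -0.0806.

m = -0.0806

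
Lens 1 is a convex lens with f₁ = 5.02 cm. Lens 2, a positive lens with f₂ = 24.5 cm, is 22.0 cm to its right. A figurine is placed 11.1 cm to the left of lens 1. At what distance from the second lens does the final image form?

Lens 1: 1/d_i1 = 1/f₁ − 1/d_o1 = 1/(5.02) − 1/(11.1) = 0.1091, so d_i1 = 9.165 cm.
The intermediate image is 9.165 cm to the right of lens 1, which is 22.0 − (9.165) = 12.84 cm to the left of lens 2, so d_o2 = +12.84 cm.
Lens 2: 1/d_i2 = 1/f₂ − 1/d_o2 = 1/(24.5) − 1/(12.84) = -0.03707, so d_i2 = -27.0 cm.
The final image is virtual, 27.0 cm to the left of lens 2 (overall magnification ≈ -1.7).

27.0 cm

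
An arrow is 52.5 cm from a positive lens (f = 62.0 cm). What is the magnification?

m = +6.53

1/d_i = 1/f − 1/d_o = 1/(62.00) − 1/(52.5) = -0.002919, so d_i = -342.6 cm.
m = −d_i/d_o = −(-342.6)/(52.5) = +6.53.
The image is virtual, upright and enlarged, on the same side as the object.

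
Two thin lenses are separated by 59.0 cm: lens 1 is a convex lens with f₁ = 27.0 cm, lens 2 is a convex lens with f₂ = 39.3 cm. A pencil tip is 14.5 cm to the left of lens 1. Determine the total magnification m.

m = -1.66

Lens 1: 1/d_i1 = 1/(27.0) − 1/(14.5) = -0.03193, so d_i1 = -31.32 cm; m₁ = −d_i1/d_o1 = +2.160.
d_o2 = 59.0 − (-31.32) = 90.32 cm.
Lens 2: 1/d_i2 = 1/(39.3) − 1/(90.32) = 0.01437, so d_i2 = 69.57 cm; m₂ = −d_i2/d_o2 = -0.7703.
m = m₁·m₂ = (+2.160)(-0.7703) = -1.66.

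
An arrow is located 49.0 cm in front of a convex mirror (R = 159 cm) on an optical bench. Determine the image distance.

f = R/2 = 159/2 = 79.50 cm; for a convex mirror, f = -79.50 cm.
Mirror equation: 1/q = 1/f − 1/p = 1/(-79.50) − 1/(49.0) = -0.01258 − 0.02041 = -0.03299, so q = -30.3 cm.
The image is virtual, upright and reduced, behind the mirror.

30.3 cm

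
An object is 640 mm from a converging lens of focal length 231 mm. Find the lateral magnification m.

m = -0.565

1/d_i = 1/f − 1/d_o = 1/(231.0) − 1/(640) = 0.002767, so d_i = 361.5 mm.
m = −d_i/d_o = −(361.5)/(640) = -0.565.
The image is real, inverted and reduced, on the far side of the lens.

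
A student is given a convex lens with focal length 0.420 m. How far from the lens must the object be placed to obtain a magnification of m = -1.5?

0.700 m

m = −d_i/d_o ⇒ d_i = −m·d_o.
1/f = 1/d_o + 1/d_i = 1/d_o − 1/(m·d_o) = (1 − 1/m)/d_o, so d_o = f(1 − 1/m) = (0.4200)(1 − 1/(-1.5)) = 0.700 m.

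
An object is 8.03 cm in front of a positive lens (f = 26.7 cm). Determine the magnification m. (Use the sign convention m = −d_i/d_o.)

1/d_i = 1/f − 1/d_o = 1/(26.70) − 1/(8.03) = -0.08708, so d_i = -11.48 cm.
m = −d_i/d_o = −(-11.48)/(8.03) = +1.43.
The image is virtual, upright and enlarged, on the same side as the object.

m = +1.43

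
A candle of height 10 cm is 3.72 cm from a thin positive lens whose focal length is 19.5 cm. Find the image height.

12.4 cm

1/d_i = 1/f − 1/d_o = 1/(19.50) − 1/(3.72) = -0.2175, so d_i = -4.597 cm.
m = −d_i/d_o = +1.236.
|h_i| = |m|·h_o = 1.236 × 10 = 12.4 cm. The image is virtual, upright and enlarged, on the same side as the object.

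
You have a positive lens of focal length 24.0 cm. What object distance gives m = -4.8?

29.0 cm

m = −d_i/d_o ⇒ d_i = −m·d_o.
1/f = 1/d_o + 1/d_i = 1/d_o − 1/(m·d_o) = (1 − 1/m)/d_o, so d_o = f(1 − 1/m) = (24.00)(1 − 1/(-4.8)) = 29.0 cm.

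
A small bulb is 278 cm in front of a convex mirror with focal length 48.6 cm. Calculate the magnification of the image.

m = +0.149

For a convex mirror, f = -48.6 cm.
1/d_i = 1/f − 1/d_o = 1/(-48.60) − 1/(278) = -0.02417, so d_i = -41.37 cm.
m = −d_i/d_o = −(-41.37)/(278) = +0.149.
The image is virtual, upright and reduced, behind the mirror.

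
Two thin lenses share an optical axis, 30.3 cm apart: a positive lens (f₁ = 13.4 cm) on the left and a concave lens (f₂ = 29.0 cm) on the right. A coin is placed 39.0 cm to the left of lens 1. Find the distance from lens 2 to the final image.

7.37 cm

Lens 1: 1/d_i1 = 1/f₁ − 1/d_o1 = 1/(13.4) − 1/(39.0) = 0.04899, so d_i1 = 20.41 cm.
The intermediate image is 20.41 cm to the right of lens 1, which is 30.3 − (20.41) = 9.890 cm to the left of lens 2, so d_o2 = +9.890 cm.
Lens 2 is diverging, so f₂ = −29.0 cm.
Lens 2: 1/d_i2 = 1/f₂ − 1/d_o2 = 1/(-29.0) − 1/(9.890) = -0.1356, so d_i2 = -7.37 cm.
The final image is virtual, 7.37 cm to the left of lens 2 (overall magnification ≈ -0.39).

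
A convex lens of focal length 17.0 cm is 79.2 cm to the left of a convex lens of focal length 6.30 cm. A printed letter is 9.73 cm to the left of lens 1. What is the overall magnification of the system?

Lens 1: 1/d_i1 = 1/(17.0) − 1/(9.73) = -0.04395, so d_i1 = -22.75 cm; m₁ = −d_i1/d_o1 = +2.338.
d_o2 = 79.2 − (-22.75) = 102.0 cm.
Lens 2: 1/d_i2 = 1/(6.30) − 1/(102.0) = 0.1489, so d_i2 = 6.715 cm; m₂ = −d_i2/d_o2 = -0.06583.
m = m₁·m₂ = (+2.338)(-0.06583) = -0.154.

m = -0.154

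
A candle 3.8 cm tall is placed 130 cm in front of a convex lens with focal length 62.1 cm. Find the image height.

1/d_i = 1/f − 1/d_o = 1/(62.10) − 1/(130) = 0.008411, so d_i = 118.9 cm.
m = −d_i/d_o = -0.9146.
|h_i| = |m|·h_o = 0.9146 × 3.8 = 3.48 cm. The image is real, inverted and reduced, on the far side of the lens.

3.48 cm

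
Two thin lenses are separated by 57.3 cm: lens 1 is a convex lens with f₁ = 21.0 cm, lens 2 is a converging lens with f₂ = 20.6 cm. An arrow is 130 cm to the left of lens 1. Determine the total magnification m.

Lens 1: 1/d_i1 = 1/(21.0) − 1/(130) = 0.03993, so d_i1 = 25.05 cm; m₁ = −d_i1/d_o1 = -0.1927.
d_o2 = 57.3 − (25.05) = 32.25 cm.
Lens 2: 1/d_i2 = 1/(20.6) − 1/(32.25) = 0.01754, so d_i2 = 57.03 cm; m₂ = −d_i2/d_o2 = -1.768.
m = m₁·m₂ = (-0.1927)(-1.768) = +0.341.

m = +0.341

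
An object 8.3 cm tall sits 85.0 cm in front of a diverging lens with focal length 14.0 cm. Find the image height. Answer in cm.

For a diverging lens, f = -14.0 cm.
1/d_i = 1/f − 1/d_o = 1/(-14.00) − 1/(85.0) = -0.08319, so d_i = -12.02 cm.
m = −d_i/d_o = +0.1414.
|h_i| = |m|·h_o = 0.1414 × 8.3 = 1.17 cm. The image is virtual, upright and reduced, on the same side as the object.

1.17 cm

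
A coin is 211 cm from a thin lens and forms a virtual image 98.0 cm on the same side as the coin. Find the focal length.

Virtual image ⇒ d_i = −98.0 cm.
1/f = 1/d_o + 1/d_i = 1/(211) + 1/(-98.0) = -0.005465, so f = -183 cm.
Since f is negative, the thin lens is diverging.

f = -183 cm (diverging)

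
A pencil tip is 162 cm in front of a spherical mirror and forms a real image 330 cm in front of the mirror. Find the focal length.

Real image ⇒ d_i = +330 cm.
1/f = 1/d_o + 1/d_i = 1/(162) + 1/(330) = 0.009203, so f = 109 cm.
Since f is positive, the spherical mirror is concave.

f = 109 cm (concave)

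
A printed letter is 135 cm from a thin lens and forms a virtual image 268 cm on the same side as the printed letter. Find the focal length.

f = 272 cm (converging)

Virtual image ⇒ d_i = −268 cm.
1/f = 1/d_o + 1/d_i = 1/(135) + 1/(-268) = 0.003676, so f = 272 cm.
Since f is positive, the thin lens is converging.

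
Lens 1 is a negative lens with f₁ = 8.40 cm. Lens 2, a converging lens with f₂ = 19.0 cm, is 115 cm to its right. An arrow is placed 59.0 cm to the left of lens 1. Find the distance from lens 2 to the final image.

22.5 cm

Lens 1 is diverging, so f₁ = −8.40 cm.
Lens 1: 1/d_i1 = 1/f₁ − 1/d_o1 = 1/(-8.40) − 1/(59.0) = -0.1360, so d_i1 = -7.353 cm.
The intermediate image is 7.353 cm to the left of lens 1 (virtual), which is 115 − (-7.353) = 122.4 cm to the left of lens 2, so d_o2 = +122.4 cm.
Lens 2: 1/d_i2 = 1/f₂ − 1/d_o2 = 1/(19.0) − 1/(122.4) = 0.04446, so d_i2 = 22.5 cm.
The final image is real, 22.5 cm to the right of lens 2 (overall magnification ≈ -0.023).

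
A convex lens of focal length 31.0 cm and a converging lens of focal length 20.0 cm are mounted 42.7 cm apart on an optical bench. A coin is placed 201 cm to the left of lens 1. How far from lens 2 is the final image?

8.67 cm

Lens 1: 1/d_i1 = 1/f₁ − 1/d_o1 = 1/(31.0) − 1/(201) = 0.02728, so d_i1 = 36.65 cm.
The intermediate image is 36.65 cm to the right of lens 1, which is 42.7 − (36.65) = 6.050 cm to the left of lens 2, so d_o2 = +6.050 cm.
Lens 2: 1/d_i2 = 1/f₂ − 1/d_o2 = 1/(20.0) − 1/(6.050) = -0.1153, so d_i2 = -8.67 cm.
The final image is virtual, 8.67 cm to the left of lens 2 (overall magnification ≈ -0.26).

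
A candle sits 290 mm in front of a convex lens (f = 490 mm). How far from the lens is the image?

Thin-lens equation: 1/v = 1/f − 1/u = 1/(490.0) − 1/(290) = 0.002041 − 0.003448 = -0.001407, so v = -710 mm.
The image is virtual, upright and enlarged, on the same side as the object.

710 mm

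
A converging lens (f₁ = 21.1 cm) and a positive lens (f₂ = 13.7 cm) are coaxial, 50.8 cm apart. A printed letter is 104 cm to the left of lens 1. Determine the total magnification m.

Lens 1: 1/d_i1 = 1/(21.1) − 1/(104) = 0.03778, so d_i1 = 26.47 cm; m₁ = −d_i1/d_o1 = -0.2545.
d_o2 = 50.8 − (26.47) = 24.33 cm.
Lens 2: 1/d_i2 = 1/(13.7) − 1/(24.33) = 0.03189, so d_i2 = 31.36 cm; m₂ = −d_i2/d_o2 = -1.289.
m = m₁·m₂ = (-0.2545)(-1.289) = +0.328.

m = +0.328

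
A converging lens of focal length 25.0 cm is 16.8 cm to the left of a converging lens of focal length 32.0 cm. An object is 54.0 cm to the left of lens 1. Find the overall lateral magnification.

Lens 1: 1/d_i1 = 1/(25.0) − 1/(54.0) = 0.02148, so d_i1 = 46.55 cm; m₁ = −d_i1/d_o1 = -0.8620.
d_o2 = 16.8 − (46.55) = -29.75 cm (virtual object).
Lens 2: 1/d_i2 = 1/(32.0) − 1/(-29.75) = 0.06486, so d_i2 = 15.42 cm; m₂ = −d_i2/d_o2 = +0.5182.
m = m₁·m₂ = (-0.8620)(+0.5182) = -0.447.

m = -0.447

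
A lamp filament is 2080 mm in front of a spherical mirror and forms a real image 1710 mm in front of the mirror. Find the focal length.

Real image ⇒ d_i = +1710 mm.
1/f = 1/d_o + 1/d_i = 1/(2080) + 1/(1710) = 0.001066, so f = 938 mm.
Since f is positive, the spherical mirror is concave.

f = 938 mm (concave)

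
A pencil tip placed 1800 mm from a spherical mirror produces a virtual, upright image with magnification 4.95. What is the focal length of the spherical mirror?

f = 2260 mm (concave)

m = −d_i/d_o ⇒ d_i = −m·d_o = −(+4.95)·(1800) = -8910 mm.
1/f = 1/d_o + 1/d_i = 1/(1800) + 1/(-8910) = 0.0004433, so f = 2260 mm.
Since f is positive, the spherical mirror is concave.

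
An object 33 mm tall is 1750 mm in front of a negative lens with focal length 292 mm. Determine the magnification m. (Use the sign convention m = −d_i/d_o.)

For a negative lens, f = -292 mm.
1/d_i = 1/f − 1/d_o = 1/(-292.0) − 1/(1750) = -0.003996, so d_i = -250.2 mm.
m = −d_i/d_o = −(-250.2)/(1750) = +0.143.
The image is virtual, upright and reduced, on the same side as the object.

m = +0.143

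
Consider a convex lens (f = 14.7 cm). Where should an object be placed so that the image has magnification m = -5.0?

m = −d_i/d_o ⇒ d_i = −m·d_o.
1/f = 1/d_o + 1/d_i = 1/d_o − 1/(m·d_o) = (1 − 1/m)/d_o, so d_o = f(1 − 1/m) = (14.70)(1 − 1/(-5.0)) = 17.6 cm.

17.6 cm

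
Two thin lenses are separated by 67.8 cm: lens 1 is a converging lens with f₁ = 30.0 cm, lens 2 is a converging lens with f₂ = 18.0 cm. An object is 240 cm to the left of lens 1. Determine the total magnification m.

Lens 1: 1/d_i1 = 1/(30.0) − 1/(240) = 0.02917, so d_i1 = 34.29 cm; m₁ = −d_i1/d_o1 = -0.1429.
d_o2 = 67.8 − (34.29) = 33.51 cm.
Lens 2: 1/d_i2 = 1/(18.0) − 1/(33.51) = 0.02571, so d_i2 = 38.89 cm; m₂ = −d_i2/d_o2 = -1.161.
m = m₁·m₂ = (-0.1429)(-1.161) = +0.166.

m = +0.166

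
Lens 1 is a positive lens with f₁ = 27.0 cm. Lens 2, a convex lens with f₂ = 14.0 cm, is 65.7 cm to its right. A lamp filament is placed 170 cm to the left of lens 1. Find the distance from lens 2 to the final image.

24.0 cm

Lens 1: 1/d_i1 = 1/f₁ − 1/d_o1 = 1/(27.0) − 1/(170) = 0.03115, so d_i1 = 32.10 cm.
The intermediate image is 32.10 cm to the right of lens 1, which is 65.7 − (32.10) = 33.60 cm to the left of lens 2, so d_o2 = +33.60 cm.
Lens 2: 1/d_i2 = 1/f₂ − 1/d_o2 = 1/(14.0) − 1/(33.60) = 0.04167, so d_i2 = 24.0 cm.
The final image is real, 24.0 cm to the right of lens 2 (overall magnification ≈ 0.13).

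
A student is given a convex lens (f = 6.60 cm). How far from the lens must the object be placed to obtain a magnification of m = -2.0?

m = −d_i/d_o ⇒ d_i = −m·d_o.
1/f = 1/d_o + 1/d_i = 1/d_o − 1/(m·d_o) = (1 − 1/m)/d_o, so d_o = f(1 − 1/m) = (6.600)(1 − 1/(-2.0)) = 9.90 cm.

9.90 cm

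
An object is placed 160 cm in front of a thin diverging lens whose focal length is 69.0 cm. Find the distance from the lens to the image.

48.2 cm

For a diverging lens, f = -69.0 cm.
Thin-lens equation: 1/v = 1/f − 1/u = 1/(-69.00) − 1/(160) = -0.01449 − 0.006250 = -0.02074, so v = -48.2 cm.
The image is virtual, upright and reduced, on the same side as the object.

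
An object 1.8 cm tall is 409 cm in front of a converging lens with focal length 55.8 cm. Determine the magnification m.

1/d_i = 1/f − 1/d_o = 1/(55.80) − 1/(409) = 0.01548, so d_i = 64.62 cm.
m = −d_i/d_o = −(64.62)/(409) = -0.158.
The image is real, inverted and reduced, on the far side of the lens.

m = -0.158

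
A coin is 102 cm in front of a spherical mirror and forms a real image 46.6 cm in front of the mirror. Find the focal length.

Real image ⇒ d_i = +46.6 cm.
1/f = 1/d_o + 1/d_i = 1/(102) + 1/(46.6) = 0.03126, so f = 32.0 cm.
Since f is positive, the spherical mirror is concave.

f = 32.0 cm (concave)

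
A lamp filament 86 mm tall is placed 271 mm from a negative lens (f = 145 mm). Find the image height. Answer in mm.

30.0 mm

For a negative lens, f = -145 mm.
1/d_i = 1/f − 1/d_o = 1/(-145.0) − 1/(271) = -0.01059, so d_i = -94.46 mm.
m = −d_i/d_o = +0.3486.
|h_i| = |m|·h_o = 0.3486 × 86 = 30.0 mm. The image is virtual, upright and reduced, on the same side as the object.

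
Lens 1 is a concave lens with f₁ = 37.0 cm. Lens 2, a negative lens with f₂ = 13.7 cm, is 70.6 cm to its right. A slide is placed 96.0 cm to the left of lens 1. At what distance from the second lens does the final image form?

Lens 1 is diverging, so f₁ = −37.0 cm.
Lens 1: 1/d_i1 = 1/f₁ − 1/d_o1 = 1/(-37.0) − 1/(96.0) = -0.03744, so d_i1 = -26.71 cm.
The intermediate image is 26.71 cm to the left of lens 1 (virtual), which is 70.6 − (-26.71) = 97.31 cm to the left of lens 2, so d_o2 = +97.31 cm.
Lens 2 is diverging, so f₂ = −13.7 cm.
Lens 2: 1/d_i2 = 1/f₂ − 1/d_o2 = 1/(-13.7) − 1/(97.31) = -0.08327, so d_i2 = -12.0 cm.
The final image is virtual, 12.0 cm to the left of lens 2 (overall magnification ≈ 0.034).

12.0 cm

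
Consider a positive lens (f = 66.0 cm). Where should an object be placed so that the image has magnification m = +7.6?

m = −d_i/d_o ⇒ d_i = −m·d_o.
1/f = 1/d_o + 1/d_i = 1/d_o − 1/(m·d_o) = (1 − 1/m)/d_o, so d_o = f(1 − 1/m) = (66.00)(1 − 1/(+7.6)) = 57.3 cm.

57.3 cm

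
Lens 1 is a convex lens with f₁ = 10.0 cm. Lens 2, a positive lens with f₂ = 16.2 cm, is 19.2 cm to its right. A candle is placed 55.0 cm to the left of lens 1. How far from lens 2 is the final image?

Lens 1: 1/d_i1 = 1/f₁ − 1/d_o1 = 1/(10.0) − 1/(55.0) = 0.08182, so d_i1 = 12.22 cm.
The intermediate image is 12.22 cm to the right of lens 1, which is 19.2 − (12.22) = 6.980 cm to the left of lens 2, so d_o2 = +6.980 cm.
Lens 2: 1/d_i2 = 1/f₂ − 1/d_o2 = 1/(16.2) − 1/(6.980) = -0.08154, so d_i2 = -12.3 cm.
The final image is virtual, 12.3 cm to the left of lens 2 (overall magnification ≈ -0.39).

12.3 cm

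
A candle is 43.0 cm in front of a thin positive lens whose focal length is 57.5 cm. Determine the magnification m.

m = +3.97

1/d_i = 1/f − 1/d_o = 1/(57.50) − 1/(43.0) = -0.005865, so d_i = -170.5 cm.
m = −d_i/d_o = −(-170.5)/(43.0) = +3.97.
The image is virtual, upright and enlarged, on the same side as the object.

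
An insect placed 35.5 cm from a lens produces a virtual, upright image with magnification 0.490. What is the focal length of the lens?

f = -34.1 cm (diverging)

m = −d_i/d_o ⇒ d_i = −m·d_o = −(+0.490)·(35.5) = -17.39 cm.
1/f = 1/d_o + 1/d_i = 1/(35.5) + 1/(-17.39) = -0.02934, so f = -34.1 cm.
Since f is negative, the lens is diverging.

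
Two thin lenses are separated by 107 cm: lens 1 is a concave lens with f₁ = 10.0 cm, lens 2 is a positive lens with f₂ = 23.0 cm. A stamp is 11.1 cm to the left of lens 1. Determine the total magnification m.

m = -0.122

f₁ = −10.0 cm (diverging).
Lens 1: 1/d_i1 = 1/(-10.0) − 1/(11.1) = -0.1901, so d_i1 = -5.261 cm; m₁ = −d_i1/d_o1 = +0.4740.
d_o2 = 107 − (-5.261) = 112.3 cm.
Lens 2: 1/d_i2 = 1/(23.0) − 1/(112.3) = 0.03457, so d_i2 = 28.92 cm; m₂ = −d_i2/d_o2 = -0.2576.
m = m₁·m₂ = (+0.4740)(-0.2576) = -0.122.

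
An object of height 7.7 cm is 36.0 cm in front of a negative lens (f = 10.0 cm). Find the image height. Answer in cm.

1.67 cm

For a negative lens, f = -10.0 cm.
1/d_i = 1/f − 1/d_o = 1/(-10.00) − 1/(36.0) = -0.1278, so d_i = -7.826 cm.
m = −d_i/d_o = +0.2174.
|h_i| = |m|·h_o = 0.2174 × 7.7 = 1.67 cm. The image is virtual, upright and reduced, on the same side as the object.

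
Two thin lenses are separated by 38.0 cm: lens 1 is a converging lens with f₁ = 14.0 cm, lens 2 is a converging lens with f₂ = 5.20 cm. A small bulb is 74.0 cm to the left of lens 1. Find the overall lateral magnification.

m = +0.0781

Lens 1: 1/d_i1 = 1/(14.0) − 1/(74.0) = 0.05792, so d_i1 = 17.27 cm; m₁ = −d_i1/d_o1 = -0.2334.
d_o2 = 38.0 − (17.27) = 20.73 cm.
Lens 2: 1/d_i2 = 1/(5.20) − 1/(20.73) = 0.1441, so d_i2 = 6.941 cm; m₂ = −d_i2/d_o2 = -0.3348.
m = m₁·m₂ = (-0.2334)(-0.3348) = +0.0781.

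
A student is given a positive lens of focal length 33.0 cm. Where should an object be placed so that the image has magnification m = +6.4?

27.8 cm

m = −d_i/d_o ⇒ d_i = −m·d_o.
1/f = 1/d_o + 1/d_i = 1/d_o − 1/(m·d_o) = (1 − 1/m)/d_o, so d_o = f(1 − 1/m) = (33.00)(1 − 1/(+6.4)) = 27.8 cm.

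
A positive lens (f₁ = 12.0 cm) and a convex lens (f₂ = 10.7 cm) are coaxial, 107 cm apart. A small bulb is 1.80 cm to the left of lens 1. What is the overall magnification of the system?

m = -0.128

Lens 1: 1/d_i1 = 1/(12.0) − 1/(1.80) = -0.4722, so d_i1 = -2.118 cm; m₁ = −d_i1/d_o1 = +1.177.
d_o2 = 107 − (-2.118) = 109.1 cm.
Lens 2: 1/d_i2 = 1/(10.7) − 1/(109.1) = 0.08429, so d_i2 = 11.86 cm; m₂ = −d_i2/d_o2 = -0.1087.
m = m₁·m₂ = (+1.177)(-0.1087) = -0.128.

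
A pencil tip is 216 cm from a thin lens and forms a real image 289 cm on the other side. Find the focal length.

f = 124 cm (converging)

Real image ⇒ d_i = +289 cm.
1/f = 1/d_o + 1/d_i = 1/(216) + 1/(289) = 0.008090, so f = 124 cm.
Since f is positive, the thin lens is converging.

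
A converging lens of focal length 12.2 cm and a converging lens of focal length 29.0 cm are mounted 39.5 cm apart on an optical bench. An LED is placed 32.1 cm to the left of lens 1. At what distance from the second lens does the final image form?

62.6 cm

Lens 1: 1/d_i1 = 1/f₁ − 1/d_o1 = 1/(12.2) − 1/(32.1) = 0.05081, so d_i1 = 19.68 cm.
The intermediate image is 19.68 cm to the right of lens 1, which is 39.5 − (19.68) = 19.82 cm to the left of lens 2, so d_o2 = +19.82 cm.
Lens 2: 1/d_i2 = 1/f₂ − 1/d_o2 = 1/(29.0) − 1/(19.82) = -0.01597, so d_i2 = -62.6 cm.
The final image is virtual, 62.6 cm to the left of lens 2 (overall magnification ≈ -1.9).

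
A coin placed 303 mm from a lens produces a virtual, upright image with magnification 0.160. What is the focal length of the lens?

m = −d_i/d_o ⇒ d_i = −m·d_o = −(+0.160)·(303) = -48.48 mm.
1/f = 1/d_o + 1/d_i = 1/(303) + 1/(-48.48) = -0.01733, so f = -57.7 mm.
Since f is negative, the lens is diverging.

f = -57.7 mm (diverging)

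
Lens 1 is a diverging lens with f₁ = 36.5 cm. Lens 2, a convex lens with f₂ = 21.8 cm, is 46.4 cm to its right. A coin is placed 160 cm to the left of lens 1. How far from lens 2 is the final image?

30.5 cm

Lens 1 is diverging, so f₁ = −36.5 cm.
Lens 1: 1/d_i1 = 1/f₁ − 1/d_o1 = 1/(-36.5) − 1/(160) = -0.03365, so d_i1 = -29.72 cm.
The intermediate image is 29.72 cm to the left of lens 1 (virtual), which is 46.4 − (-29.72) = 76.12 cm to the left of lens 2, so d_o2 = +76.12 cm.
Lens 2: 1/d_i2 = 1/f₂ − 1/d_o2 = 1/(21.8) − 1/(76.12) = 0.03273, so d_i2 = 30.5 cm.
The final image is real, 30.5 cm to the right of lens 2 (overall magnification ≈ -0.075).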